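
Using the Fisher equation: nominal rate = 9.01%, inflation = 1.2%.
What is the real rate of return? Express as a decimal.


Formula: (1 + r_real) = (1 + r_nom) / (1 + inflation)
Substituting: (1 + r_real) = 1.0901 / 1.012
(1 + r_real) = 1.077174
r_real = 1.077174 - 1 = 0.077174

0.077174


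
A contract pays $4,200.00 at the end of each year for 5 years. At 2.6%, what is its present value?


Formula: PV = PMT * (1 - (1+r)^(-n)) / r
Discount factor: (1 + 0.026)^(-5) = 0.879555
Bracket: 1 - 0.879555 = 0.120445
PV = $4,200.00 * 0.120445 / 0.026 = $19,456.44

$19,456.44


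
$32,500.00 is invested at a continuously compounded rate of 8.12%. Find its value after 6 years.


Formula: FV = P * e^(r*t)
Exponent: r*t = 0.0812 * 6 = 0.4872
e^(0.4872) = 1.627752
FV = $32,500.00 * 1.627752 = $52,901.94

$52,901.94


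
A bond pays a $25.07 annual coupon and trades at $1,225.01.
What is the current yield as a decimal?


Formula: Current yield = annual coupon / price
Substituting: CY = $25.07 / $1,225.01
CY = 0.020465

0.020465


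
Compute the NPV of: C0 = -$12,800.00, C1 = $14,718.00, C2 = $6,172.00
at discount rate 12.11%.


Formula: NPV = C0 + C1/(1+r) + C2/(1+r)^2
Discount C1: $14,718.00 / (1 + 0.1211) = $13,128.18
Discount C2: $6,172.00 / (1 + 0.1211)^2 = $4,910.63
NPV = -$12,800.00 + $13,128.18 + $4,910.63 = $5,238.81

$5,238.81


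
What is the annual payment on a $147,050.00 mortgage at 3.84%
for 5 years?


Formula: PMT = PV * r / (1 - (1+r)^(-n))
Denominator: 1 - (1 + 0.0384)^(-5) = 0.171721
Numerator: $147,050.00 * 0.0384 = 5646.72
PMT = 5646.72 / 0.171721 = $32,883.09

$32,883.09


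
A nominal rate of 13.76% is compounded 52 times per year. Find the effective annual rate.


Formula: EAR = (1 + r/m)^m - 1
Period rate: r/m = 0.1376 / 52 = 0.002646
Compounding: (1 + 0.002646)^52 = 1.147308
EAR = 1.147308 - 1 = 0.147308

0.147308


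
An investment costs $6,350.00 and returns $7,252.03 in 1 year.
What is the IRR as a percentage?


Formula: IRR = C1/C0 - 1
Substituting: IRR = $7,252.03 / $6,350.00 - 1
Ratio: 1.142052 - 1 = 0.142052
IRR = 14.2052%

14.2052%


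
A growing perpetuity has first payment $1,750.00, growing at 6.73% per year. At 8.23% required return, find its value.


Formula: PV = C / (r - g)
Spread: r - g = 0.0823 - 0.0673 = 0.015
Substituting: PV = $1,750.00 / 0.015
PV = $116,666.67

$116,666.67


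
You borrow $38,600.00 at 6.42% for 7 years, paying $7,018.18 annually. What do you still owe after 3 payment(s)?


Formula: Balance = PV*(1+r)^k - PMT*((1+r)^k - 1)/r
Growth: (1 + 0.0642)^3 = 1.20523
Accumulated factor: ((1+r)^k - 1)/r = 3.196722
Balance = $38,600.00 * 1.20523 - $7,018.18 * 3.196722
Balance = $24,086.69

$24,086.69


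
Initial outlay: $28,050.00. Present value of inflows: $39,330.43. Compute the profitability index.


Formula: PI = PV(cash flows) / initial investment
Substituting: PI = $39,330.43 / $28,050.00
PI = 1.4022

1.4022


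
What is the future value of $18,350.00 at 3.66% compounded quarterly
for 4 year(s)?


Formula: FV = P * (1 + r/m)^(m*t)
Period rate: r/m = 0.0366 / 4 = 0.00915
Total periods: m*t = 4 * 4 = 16
Growth factor: (1 + 0.00915)^16 = 1.156889
FV = $18,350.00 * 1.156889 = $21,228.91

$21,228.91


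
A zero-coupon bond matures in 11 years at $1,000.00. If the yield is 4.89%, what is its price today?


Formula: Price = FV / (1 + r)^n
Substituting: Price = $1,000.00 / (1 + 0.0489)^11
Discount factor: (1.0489)^11 = 1.690733
Price = $1,000.00 / 1.690733 = $591.46

$591.46


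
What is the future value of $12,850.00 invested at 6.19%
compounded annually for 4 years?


Formula: FV = P * (1 + r)^n
Substituting: FV = $12,850.00 * (1 + 0.0619)^4
Growth factor: (1.0619)^4 = 1.271553
FV = $12,850.00 * 1.271553 = $16,339.46

$16,339.46


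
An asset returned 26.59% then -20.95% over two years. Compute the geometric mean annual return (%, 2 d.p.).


Formula: Geometric mean = ((1+r1)*(1+r2))^(1/2) - 1
Product: (1 + 0.2659) * (1 + -0.2095) = 1.2659 * 0.7905 = 1.000694
Square root: 1.000694^0.5 = 1.000347
Geometric mean = 1.000347 - 1 = 0.000347
As percentage: 0.03%

0.03%


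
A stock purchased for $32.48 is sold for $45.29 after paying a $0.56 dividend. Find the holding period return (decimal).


Formula: HPR = (P1 - P0 + D) / P0
Gain: $45.29 - $32.48 + $0.56 = $13.37
HPR = $13.37 / $32.48 = 0.4116

0.4116


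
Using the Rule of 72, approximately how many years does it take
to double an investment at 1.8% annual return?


Formula: Years ≈ 72 / r
Substituting: Years ≈ 72 / 1.8
Years ≈ 40.0

40.0 years


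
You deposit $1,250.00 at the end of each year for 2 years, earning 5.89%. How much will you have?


Formula: FV = PMT * ((1+r)^n - 1) / r
Growth factor: (1 + 0.0589)^2 = 1.121269
Numerator: 1.121269 - 1 = 0.121269
FV = $1,250.00 * 0.121269 / 0.0589 = $2,573.63

$2,573.63


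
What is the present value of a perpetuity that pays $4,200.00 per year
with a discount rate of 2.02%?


Formula: PV = C / r
Substituting: PV = $4,200.00 / 0.0202
PV = $207,920.79

$207,920.79


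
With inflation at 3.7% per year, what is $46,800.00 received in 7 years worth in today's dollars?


Formula: Real value = nominal / (1 + inflation)^years
Price level: (1 + 0.037)^7 = 1.289589
Real value = $46,800.00 / 1.289589 = $36,290.63

$36,290.63


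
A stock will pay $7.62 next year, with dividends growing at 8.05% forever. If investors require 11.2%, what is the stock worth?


Formula: P = D1 / (r - g)
Spread: r - g = 0.112 - 0.0805 = 0.0315
Substituting: P = $7.62 / 0.0315
P = $241.90

$241.90


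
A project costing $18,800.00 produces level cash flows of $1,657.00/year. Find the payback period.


Formula: Payback = investment / annual cash flow
Substituting: Payback = $18,800.00 / $1,657.00
Payback = 11.3458 years

11.3458 years


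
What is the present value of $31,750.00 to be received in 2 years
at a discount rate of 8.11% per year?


Formula: PV = FV / (1 + r)^n
Substituting: PV = $31,750.00 / (1 + 0.0811)^2
Discount factor: (1.0811)^2 = 1.168777
PV = $31,750.00 / 1.168777 = $27,165.14

$27,165.14


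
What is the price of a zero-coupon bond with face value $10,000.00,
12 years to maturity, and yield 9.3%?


Formula: Price = FV / (1 + r)^n
Substituting: Price = $10,000.00 / (1 + 0.093)^12
Discount factor: (1.093)^12 = 2.906979
Price = $10,000.00 / 2.906979 = $3,440.00

$3,440.00


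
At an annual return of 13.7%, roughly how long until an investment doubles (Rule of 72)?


Formula: Years ≈ 72 / r
Substituting: Years ≈ 72 / 13.7
Years ≈ 5.3

5.3 years


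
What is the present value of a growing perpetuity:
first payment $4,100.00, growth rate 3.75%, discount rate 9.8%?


Formula: PV = C / (r - g)
Spread: r - g = 0.098 - 0.0375 = 0.0605
Substituting: PV = $4,100.00 / 0.0605
PV = $67,768.60

$67,768.60


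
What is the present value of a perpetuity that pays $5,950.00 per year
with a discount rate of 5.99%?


Formula: PV = C / r
Substituting: PV = $5,950.00 / 0.0599
PV = $99,332.22

$99,332.22


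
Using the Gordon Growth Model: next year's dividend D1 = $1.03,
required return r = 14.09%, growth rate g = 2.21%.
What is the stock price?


Formula: P = D1 / (r - g)
Spread: r - g = 0.1409 - 0.0221 = 0.1188
Substituting: P = $1.03 / 0.1188
P = $8.67

$8.67


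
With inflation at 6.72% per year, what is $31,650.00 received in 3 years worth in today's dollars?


Formula: Real value = nominal / (1 + inflation)^years
Price level: (1 + 0.0672)^3 = 1.215451
Real value = $31,650.00 / 1.215451 = $26,039.72

$26,039.72


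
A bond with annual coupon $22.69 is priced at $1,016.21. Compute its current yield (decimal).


Formula: Current yield = annual coupon / price
Substituting: CY = $22.69 / $1,016.21
CY = 0.022328

0.022328


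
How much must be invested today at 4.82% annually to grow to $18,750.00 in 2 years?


Formula: PV = FV / (1 + r)^n
Substituting: PV = $18,750.00 / (1 + 0.0482)^2
Discount factor: (1.0482)^2 = 1.098723
PV = $18,750.00 / 1.098723 = $17,065.26

$17,065.26


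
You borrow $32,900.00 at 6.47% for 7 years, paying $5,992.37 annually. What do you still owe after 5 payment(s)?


Formula: Balance = PV*(1+r)^k - PMT*((1+r)^k - 1)/r
Growth: (1 + 0.0647)^5 = 1.368158
Accumulated factor: ((1+r)^k - 1)/r = 5.690233
Balance = $32,900.00 * 1.368158 - $5,992.37 * 5.690233
Balance = $10,914.42

$10,914.42


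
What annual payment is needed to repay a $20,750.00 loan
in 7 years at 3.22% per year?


Formula: PMT = PV * r / (1 - (1+r)^(-n))
Denominator: 1 - (1 + 0.0322)^(-7) = 0.198962
Numerator: $20,750.00 * 0.0322 = 668.15
PMT = 668.15 / 0.198962 = $3,358.18

$3,358.18


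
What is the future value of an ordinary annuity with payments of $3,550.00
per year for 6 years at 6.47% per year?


Formula: FV = PMT * ((1+r)^n - 1) / r
Growth factor: (1 + 0.0647)^6 = 1.456678
Numerator: 1.456678 - 1 = 0.456678
FV = $3,550.00 * 0.456678 / 0.0647 = $25,057.29

$25,057.29


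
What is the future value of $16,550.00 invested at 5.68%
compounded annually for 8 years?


Formula: FV = P * (1 + r)^n
Substituting: FV = $16,550.00 * (1 + 0.0568)^8
Growth factor: (1.0568)^8 = 1.555759
FV = $16,550.00 * 1.555759 = $25,747.82

$25,747.82


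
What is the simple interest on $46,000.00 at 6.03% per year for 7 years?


Formula: I = P * r * t
Substituting: I = $46,000.00 * 0.0603 * 7
Step: I = $46,000.00 * 0.4221
I = $19,416.60

$19,416.60


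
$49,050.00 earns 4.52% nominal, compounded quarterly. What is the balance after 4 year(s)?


Formula: FV = P * (1 + r/m)^(m*t)
Period rate: r/m = 0.0452 / 4 = 0.0113
Total periods: m*t = 4 * 4 = 16
Growth factor: (1 + 0.0113)^16 = 1.196961
FV = $49,050.00 * 1.196961 = $58,710.95

$58,710.95


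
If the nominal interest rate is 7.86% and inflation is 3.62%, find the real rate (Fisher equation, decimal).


Formula: (1 + r_real) = (1 + r_nom) / (1 + inflation)
Substituting: (1 + r_real) = 1.0786 / 1.0362
(1 + r_real) = 1.040919
r_real = 1.040919 - 1 = 0.040919

0.040919


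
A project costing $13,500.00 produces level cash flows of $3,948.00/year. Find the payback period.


Formula: Payback = investment / annual cash flow
Substituting: Payback = $13,500.00 / $3,948.00
Payback = 3.4195 years

3.4195 years


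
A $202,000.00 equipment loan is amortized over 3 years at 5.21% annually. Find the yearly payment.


Formula: PMT = PV * r / (1 - (1+r)^(-n))
Denominator: 1 - (1 + 0.0521)^(-3) = 0.141325
Numerator: $202,000.00 * 0.0521 = 10524.2
PMT = 10524.2 / 0.141325 = $74,468.19

$74,468.19


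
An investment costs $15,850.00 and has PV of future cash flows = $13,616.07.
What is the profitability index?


Formula: PI = PV(cash flows) / initial investment
Substituting: PI = $13,616.07 / $15,850.00
PI = 0.8591

0.8591


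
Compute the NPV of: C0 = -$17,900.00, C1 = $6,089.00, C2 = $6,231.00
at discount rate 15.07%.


Formula: NPV = C0 + C1/(1+r) + C2/(1+r)^2
Discount C1: $6,089.00 / (1 + 0.1507) = $5,291.56
Discount C2: $6,231.00 / (1 + 0.1507)^2 = $4,705.80
NPV = -$17,900.00 + $5,291.56 + $4,705.80 = -$7,902.64

-$7,902.64


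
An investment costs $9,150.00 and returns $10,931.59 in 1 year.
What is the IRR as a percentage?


Formula: IRR = C1/C0 - 1
Substituting: IRR = $10,931.59 / $9,150.00 - 1
Ratio: 1.194709 - 1 = 0.194709
IRR = 19.4709%

19.4709%


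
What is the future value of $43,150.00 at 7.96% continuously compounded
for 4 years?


Formula: FV = P * e^(r*t)
Exponent: r*t = 0.0796 * 4 = 0.3184
e^(0.3184) = 1.374926
FV = $43,150.00 * 1.374926 = $59,328.06

$59,328.06


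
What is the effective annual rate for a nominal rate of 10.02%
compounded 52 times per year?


Formula: EAR = (1 + r/m)^m - 1
Period rate: r/m = 0.1002 / 52 = 0.001927
Compounding: (1 + 0.001927)^52 = 1.105285
EAR = 1.105285 - 1 = 0.105285

0.105285


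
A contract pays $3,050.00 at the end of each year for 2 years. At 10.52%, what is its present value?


Formula: PV = PMT * (1 - (1+r)^(-n)) / r
Discount factor: (1 + 0.1052)^(-2) = 0.818688
Bracket: 1 - 0.818688 = 0.181312
PV = $3,050.00 * 0.181312 / 0.1052 = $5,256.68

$5,256.68


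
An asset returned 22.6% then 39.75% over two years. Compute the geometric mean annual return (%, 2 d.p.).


Formula: Geometric mean = ((1+r1)*(1+r2))^(1/2) - 1
Product: (1 + 0.226) * (1 + 0.3975) = 1.226 * 1.3975 = 1.713335
Square root: 1.713335^0.5 = 1.308944
Geometric mean = 1.308944 - 1 = 0.308944
As percentage: 30.89%

30.89%


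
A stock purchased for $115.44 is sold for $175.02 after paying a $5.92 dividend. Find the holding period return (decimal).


Formula: HPR = (P1 - P0 + D) / P0
Gain: $175.02 - $115.44 + $5.92 = $65.50
HPR = $65.50 / $115.44 = 0.5674

0.5674


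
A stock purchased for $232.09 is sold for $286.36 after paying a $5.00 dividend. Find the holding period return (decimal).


Formula: HPR = (P1 - P0 + D) / P0
Gain: $286.36 - $232.09 + $5.00 = $59.27
HPR = $59.27 / $232.09 = 0.2554

0.2554


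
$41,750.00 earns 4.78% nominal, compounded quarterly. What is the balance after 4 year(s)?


Formula: FV = P * (1 + r/m)^(m*t)
Period rate: r/m = 0.0478 / 4 = 0.01195
Total periods: m*t = 4 * 4 = 16
Growth factor: (1 + 0.01195)^16 = 1.20933
FV = $41,750.00 * 1.20933 = $50,489.53

$50,489.53


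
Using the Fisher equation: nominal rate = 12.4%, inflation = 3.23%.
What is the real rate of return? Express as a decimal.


Formula: (1 + r_real) = (1 + r_nom) / (1 + inflation)
Substituting: (1 + r_real) = 1.124 / 1.0323
(1 + r_real) = 1.088831
r_real = 1.088831 - 1 = 0.088831

0.088831


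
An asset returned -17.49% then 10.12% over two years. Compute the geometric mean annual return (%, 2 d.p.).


Formula: Geometric mean = ((1+r1)*(1+r2))^(1/2) - 1
Product: (1 + -0.1749) * (1 + 0.1012) = 0.8251 * 1.1012 = 0.9086
Square root: 0.9086^0.5 = 0.953205
Geometric mean = 0.953205 - 1 = -0.046795
As percentage: -4.68%

-4.68%


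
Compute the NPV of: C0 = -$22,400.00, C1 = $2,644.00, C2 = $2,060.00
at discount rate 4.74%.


Formula: NPV = C0 + C1/(1+r) + C2/(1+r)^2
Discount C1: $2,644.00 / (1 + 0.0474) = $2,524.35
Discount C2: $2,060.00 / (1 + 0.0474)^2 = $1,877.77
NPV = -$22,400.00 + $2,524.35 + $1,877.77 = -$17,997.89

-$17,997.89


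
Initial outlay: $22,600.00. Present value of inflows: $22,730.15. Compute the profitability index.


Formula: PI = PV(cash flows) / initial investment
Substituting: PI = $22,730.15 / $22,600.00
PI = 1.0058

1.0058


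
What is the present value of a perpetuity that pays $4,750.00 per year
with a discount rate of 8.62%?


Formula: PV = C / r
Substituting: PV = $4,750.00 / 0.0862
PV = $55,104.41

$55,104.41


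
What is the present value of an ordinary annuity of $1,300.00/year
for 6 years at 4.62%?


Formula: PV = PMT * (1 - (1+r)^(-n)) / r
Discount factor: (1 + 0.0462)^(-6) = 0.762626
Bracket: 1 - 0.762626 = 0.237374
PV = $1,300.00 * 0.237374 / 0.0462 = $6,679.35

$6,679.35


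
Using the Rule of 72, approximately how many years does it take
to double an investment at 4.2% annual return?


Formula: Years ≈ 72 / r
Substituting: Years ≈ 72 / 4.2
Years ≈ 17.1

17.1 years


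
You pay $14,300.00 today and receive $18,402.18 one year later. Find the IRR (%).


Formula: IRR = C1/C0 - 1
Substituting: IRR = $18,402.18 / $14,300.00 - 1
Ratio: 1.286866 - 1 = 0.286866
IRR = 28.6866%

28.6866%


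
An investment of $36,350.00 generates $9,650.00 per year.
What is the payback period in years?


Formula: Payback = investment / annual cash flow
Substituting: Payback = $36,350.00 / $9,650.00
Payback = 3.7668 years

3.7668 years


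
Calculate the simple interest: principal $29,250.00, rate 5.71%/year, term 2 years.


Formula: I = P * r * t
Substituting: I = $29,250.00 * 0.0571 * 2
Step: I = $29,250.00 * 0.1142
I = $3,340.35

$3,340.35


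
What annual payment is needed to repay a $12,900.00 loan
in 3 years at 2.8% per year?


Formula: PMT = PV * r / (1 - (1+r)^(-n))
Denominator: 1 - (1 + 0.028)^(-3) = 0.079507
Numerator: $12,900.00 * 0.028 = 361.2
PMT = 361.2 / 0.079507 = $4,543.02

$4,543.02


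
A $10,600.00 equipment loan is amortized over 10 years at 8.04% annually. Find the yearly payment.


Formula: PMT = PV * r / (1 - (1+r)^(-n))
Denominator: 1 - (1 + 0.0804)^(-10) = 0.538519
Numerator: $10,600.00 * 0.0804 = 852.24
PMT = 852.24 / 0.538519 = $1,582.56

$1,582.56


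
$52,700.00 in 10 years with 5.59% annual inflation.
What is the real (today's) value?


Formula: Real value = nominal / (1 + inflation)^years
Price level: (1 + 0.0559)^10 = 1.722772
Real value = $52,700.00 / 1.722772 = $30,590.23

$30,590.23


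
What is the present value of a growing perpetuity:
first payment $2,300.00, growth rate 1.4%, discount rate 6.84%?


Formula: PV = C / (r - g)
Spread: r - g = 0.0684 - 0.014 = 0.0544
Substituting: PV = $2,300.00 / 0.0544
PV = $42,279.41

$42,279.41


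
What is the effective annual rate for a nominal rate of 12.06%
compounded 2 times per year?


Formula: EAR = (1 + r/m)^m - 1
Period rate: r/m = 0.1206 / 2 = 0.0603
Compounding: (1 + 0.0603)^2 = 1.124236
EAR = 1.124236 - 1 = 0.124236

0.124236


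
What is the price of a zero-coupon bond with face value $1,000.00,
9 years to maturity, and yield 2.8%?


Formula: Price = FV / (1 + r)^n
Substituting: Price = $1,000.00 / (1 + 0.028)^9
Discount factor: (1.028)^9 = 1.282148
Price = $1,000.00 / 1.282148 = $779.94

$779.94


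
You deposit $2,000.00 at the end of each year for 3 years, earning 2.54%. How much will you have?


Formula: FV = PMT * ((1+r)^n - 1) / r
Growth factor: (1 + 0.0254)^3 = 1.078152
Numerator: 1.078152 - 1 = 0.078152
FV = $2,000.00 * 0.078152 / 0.0254 = $6,153.69

$6,153.69


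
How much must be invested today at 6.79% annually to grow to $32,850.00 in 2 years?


Formula: PV = FV / (1 + r)^n
Substituting: PV = $32,850.00 / (1 + 0.0679)^2
Discount factor: (1.0679)^2 = 1.14041
PV = $32,850.00 / 1.14041 = $28,805.42

$28,805.42


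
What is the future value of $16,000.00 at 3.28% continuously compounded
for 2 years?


Formula: FV = P * e^(r*t)
Exponent: r*t = 0.0328 * 2 = 0.0656
e^(0.0656) = 1.0678
FV = $16,000.00 * 1.0678 = $17,084.79

$17,084.79


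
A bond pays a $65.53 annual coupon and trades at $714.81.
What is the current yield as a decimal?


Formula: Current yield = annual coupon / price
Substituting: CY = $65.53 / $714.81
CY = 0.091675

0.091675


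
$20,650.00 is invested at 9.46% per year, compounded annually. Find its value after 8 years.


Formula: FV = P * (1 + r)^n
Substituting: FV = $20,650.00 * (1 + 0.0946)^8
Growth factor: (1.0946)^8 = 2.060837
FV = $20,650.00 * 2.060837 = $42,556.27

$42,556.27


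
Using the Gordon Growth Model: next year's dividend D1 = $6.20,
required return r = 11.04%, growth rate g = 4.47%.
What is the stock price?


Formula: P = D1 / (r - g)
Spread: r - g = 0.1104 - 0.0447 = 0.0657
Substituting: P = $6.20 / 0.0657
P = $94.37

$94.37


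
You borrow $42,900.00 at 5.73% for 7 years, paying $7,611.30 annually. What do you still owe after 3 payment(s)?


Formula: Balance = PV*(1+r)^k - PMT*((1+r)^k - 1)/r
Growth: (1 + 0.0573)^3 = 1.181938
Accumulated factor: ((1+r)^k - 1)/r = 3.175183
Balance = $42,900.00 * 1.181938 - $7,611.30 * 3.175183
Balance = $26,537.87

$26,537.87


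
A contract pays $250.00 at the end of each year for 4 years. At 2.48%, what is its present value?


Formula: PV = PMT * (1 - (1+r)^(-n)) / r
Discount factor: (1 + 0.0248)^(-4) = 0.906658
Bracket: 1 - 0.906658 = 0.093342
PV = $250.00 * 0.093342 / 0.0248 = $940.95

$940.95


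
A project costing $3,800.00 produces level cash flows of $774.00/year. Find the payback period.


Formula: Payback = investment / annual cash flow
Substituting: Payback = $3,800.00 / $774.00
Payback = 4.9096 years

4.9096 years


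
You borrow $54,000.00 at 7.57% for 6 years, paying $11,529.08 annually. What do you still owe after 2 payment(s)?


Formula: Balance = PV*(1+r)^k - PMT*((1+r)^k - 1)/r
Growth: (1 + 0.0757)^2 = 1.15713
Accumulated factor: ((1+r)^k - 1)/r = 2.0757
Balance = $54,000.00 * 1.15713 - $11,529.08 * 2.0757
Balance = $38,554.14

$38,554.14


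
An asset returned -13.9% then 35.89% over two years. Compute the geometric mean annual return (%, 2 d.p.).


Formula: Geometric mean = ((1+r1)*(1+r2))^(1/2) - 1
Product: (1 + -0.139) * (1 + 0.3589) = 0.861 * 1.3589 = 1.170013
Square root: 1.170013^0.5 = 1.081671
Geometric mean = 1.081671 - 1 = 0.081671
As percentage: 8.17%

8.17%


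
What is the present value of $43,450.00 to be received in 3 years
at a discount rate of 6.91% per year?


Formula: PV = FV / (1 + r)^n
Substituting: PV = $43,450.00 / (1 + 0.0691)^3
Discount factor: (1.0691)^3 = 1.221954
PV = $43,450.00 / 1.221954 = $35,557.79

$35,557.79


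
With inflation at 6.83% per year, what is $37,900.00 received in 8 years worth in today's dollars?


Formula: Real value = nominal / (1 + inflation)^years
Price level: (1 + 0.0683)^8 = 1.696469
Real value = $37,900.00 / 1.696469 = $22,340.53

$22,340.53


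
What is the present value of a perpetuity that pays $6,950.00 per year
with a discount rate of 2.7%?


Formula: PV = C / r
Substituting: PV = $6,950.00 / 0.027
PV = $257,407.41

$257,407.41


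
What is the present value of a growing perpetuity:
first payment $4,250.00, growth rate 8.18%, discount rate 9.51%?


Formula: PV = C / (r - g)
Spread: r - g = 0.0951 - 0.0818 = 0.0133
Substituting: PV = $4,250.00 / 0.0133
PV = $319,548.87

$319,548.87


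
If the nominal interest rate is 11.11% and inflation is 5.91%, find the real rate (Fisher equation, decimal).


Formula: (1 + r_real) = (1 + r_nom) / (1 + inflation)
Substituting: (1 + r_real) = 1.1111 / 1.0591
(1 + r_real) = 1.049098
r_real = 1.049098 - 1 = 0.049098

0.049098


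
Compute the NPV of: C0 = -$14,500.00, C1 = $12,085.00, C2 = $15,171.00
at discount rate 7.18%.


Formula: NPV = C0 + C1/(1+r) + C2/(1+r)^2
Discount C1: $12,085.00 / (1 + 0.0718) = $11,275.42
Discount C2: $15,171.00 / (1 + 0.0718)^2 = $13,206.47
NPV = -$14,500.00 + $11,275.42 + $13,206.47 = $9,981.89

$9,981.89


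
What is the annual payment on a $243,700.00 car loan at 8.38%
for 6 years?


Formula: PMT = PV * r / (1 - (1+r)^(-n))
Denominator: 1 - (1 + 0.0838)^(-6) = 0.382972
Numerator: $243,700.00 * 0.0838 = 20422.06
PMT = 20422.06 / 0.382972 = $53,325.25

$53,325.25


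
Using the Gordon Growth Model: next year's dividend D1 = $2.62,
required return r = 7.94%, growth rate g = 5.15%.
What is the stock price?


Formula: P = D1 / (r - g)
Spread: r - g = 0.0794 - 0.0515 = 0.0279
Substituting: P = $2.62 / 0.0279
P = $93.91

$93.91


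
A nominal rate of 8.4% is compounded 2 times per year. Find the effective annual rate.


Formula: EAR = (1 + r/m)^m - 1
Period rate: r/m = 0.084 / 2 = 0.042
Compounding: (1 + 0.042)^2 = 1.085764
EAR = 1.085764 - 1 = 0.085764

0.085764


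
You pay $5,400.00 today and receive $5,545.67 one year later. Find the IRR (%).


Formula: IRR = C1/C0 - 1
Substituting: IRR = $5,545.67 / $5,400.00 - 1
Ratio: 1.026976 - 1 = 0.026976
IRR = 2.6976%

2.6976%


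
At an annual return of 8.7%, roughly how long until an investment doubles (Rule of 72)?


Formula: Years ≈ 72 / r
Substituting: Years ≈ 72 / 8.7
Years ≈ 8.3

8.3 years


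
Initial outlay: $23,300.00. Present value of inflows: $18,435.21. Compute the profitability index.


Formula: PI = PV(cash flows) / initial investment
Substituting: PI = $18,435.21 / $23,300.00
PI = 0.7912

0.7912


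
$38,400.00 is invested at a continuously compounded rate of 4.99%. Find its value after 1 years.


Formula: FV = P * e^(r*t)
Exponent: r*t = 0.0499 * 1 = 0.0499
e^(0.0499) = 1.051166
FV = $38,400.00 * 1.051166 = $40,364.77

$40,364.77


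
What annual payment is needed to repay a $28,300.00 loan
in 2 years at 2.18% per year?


Formula: PMT = PV * r / (1 - (1+r)^(-n))
Denominator: 1 - (1 + 0.0218)^(-2) = 0.042215
Numerator: $28,300.00 * 0.0218 = 616.94
PMT = 616.94 / 0.042215 = $14,614.37

$14,614.37


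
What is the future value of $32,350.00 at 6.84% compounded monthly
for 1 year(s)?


Formula: FV = P * (1 + r/m)^(m*t)
Period rate: r/m = 0.0684 / 12 = 0.0057
Total periods: m*t = 12 * 1 = 12
Growth factor: (1 + 0.0057)^12 = 1.070586
FV = $32,350.00 * 1.070586 = $34,633.44

$34,633.44


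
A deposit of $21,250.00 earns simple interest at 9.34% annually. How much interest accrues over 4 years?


Formula: I = P * r * t
Substituting: I = $21,250.00 * 0.0934 * 4
Step: I = $21,250.00 * 0.3736
I = $7,939.00

$7,939.00


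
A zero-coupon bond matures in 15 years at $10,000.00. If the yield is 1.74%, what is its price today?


Formula: Price = FV / (1 + r)^n
Substituting: Price = $10,000.00 / (1 + 0.0174)^15
Discount factor: (1.0174)^15 = 1.295317
Price = $10,000.00 / 1.295317 = $7,720.12

$7,720.12


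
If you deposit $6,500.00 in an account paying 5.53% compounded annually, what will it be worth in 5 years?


Formula: FV = P * (1 + r)^n
Substituting: FV = $6,500.00 * (1 + 0.0553)^5
Growth factor: (1.0553)^5 = 1.308819
FV = $6,500.00 * 1.308819 = $8,507.33

$8,507.33


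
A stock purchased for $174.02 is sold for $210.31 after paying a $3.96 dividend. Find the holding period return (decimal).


Formula: HPR = (P1 - P0 + D) / P0
Gain: $210.31 - $174.02 + $3.96 = $40.25
HPR = $40.25 / $174.02 = 0.2313

0.2313


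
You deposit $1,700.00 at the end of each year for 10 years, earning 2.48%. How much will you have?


Formula: FV = PMT * ((1+r)^n - 1) / r
Growth factor: (1 + 0.0248)^10 = 1.277589
Numerator: 1.277589 - 1 = 0.277589
FV = $1,700.00 * 0.277589 / 0.0248 = $19,028.28

$19,028.28


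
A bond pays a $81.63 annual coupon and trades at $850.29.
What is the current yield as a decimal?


Formula: Current yield = annual coupon / price
Substituting: CY = $81.63 / $850.29
CY = 0.096003

0.096003


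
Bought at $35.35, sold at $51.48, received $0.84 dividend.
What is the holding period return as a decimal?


Formula: HPR = (P1 - P0 + D) / P0
Gain: $51.48 - $35.35 + $0.84 = $16.97
HPR = $16.97 / $35.35 = 0.4801

0.4801


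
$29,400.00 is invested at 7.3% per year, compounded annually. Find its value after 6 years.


Formula: FV = P * (1 + r)^n
Substituting: FV = $29,400.00 * (1 + 0.073)^6
Growth factor: (1.073)^6 = 1.526154
FV = $29,400.00 * 1.526154 = $44,868.92

$44,868.92


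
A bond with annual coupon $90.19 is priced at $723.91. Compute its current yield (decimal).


Formula: Current yield = annual coupon / price
Substituting: CY = $90.19 / $723.91
CY = 0.124587

0.124587


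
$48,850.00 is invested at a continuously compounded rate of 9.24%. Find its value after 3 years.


Formula: FV = P * e^(r*t)
Exponent: r*t = 0.0924 * 3 = 0.2772
e^(0.2772) = 1.31943
FV = $48,850.00 * 1.31943 = $64,454.17

$64,454.17


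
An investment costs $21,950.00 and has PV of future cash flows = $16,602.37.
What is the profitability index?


Formula: PI = PV(cash flows) / initial investment
Substituting: PI = $16,602.37 / $21,950.00
PI = 0.7564

0.7564


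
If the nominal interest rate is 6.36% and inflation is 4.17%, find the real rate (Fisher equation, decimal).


Formula: (1 + r_real) = (1 + r_nom) / (1 + inflation)
Substituting: (1 + r_real) = 1.0636 / 1.0417
(1 + r_real) = 1.021023
r_real = 1.021023 - 1 = 0.021023

0.021023


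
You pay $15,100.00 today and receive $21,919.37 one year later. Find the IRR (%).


Formula: IRR = C1/C0 - 1
Substituting: IRR = $21,919.37 / $15,100.00 - 1
Ratio: 1.451614 - 1 = 0.451614
IRR = 45.1614%

45.1614%


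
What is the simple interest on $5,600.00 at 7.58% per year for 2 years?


Formula: I = P * r * t
Substituting: I = $5,600.00 * 0.0758 * 2
Step: I = $5,600.00 * 0.1516
I = $848.96

$848.96


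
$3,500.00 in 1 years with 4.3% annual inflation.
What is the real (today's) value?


Formula: Real value = nominal / (1 + inflation)^years
Price level: (1 + 0.043)^1 = 1.043
Real value = $3,500.00 / 1.043 = $3,355.70

$3,355.70


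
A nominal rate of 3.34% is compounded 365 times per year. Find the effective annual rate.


Formula: EAR = (1 + r/m)^m - 1
Period rate: r/m = 0.0334 / 365 = 9.2e-05
Compounding: (1 + 9.2e-05)^365 = 1.033962
EAR = 1.033962 - 1 = 0.033962

0.033962


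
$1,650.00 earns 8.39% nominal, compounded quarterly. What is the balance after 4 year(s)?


Formula: FV = P * (1 + r/m)^(m*t)
Period rate: r/m = 0.0839 / 4 = 0.020975
Total periods: m*t = 4 * 4 = 16
Growth factor: (1 + 0.020975)^16 = 1.393932
FV = $1,650.00 * 1.393932 = $2,299.99

$2,299.99


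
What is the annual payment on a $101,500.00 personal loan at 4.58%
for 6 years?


Formula: PMT = PV * r / (1 - (1+r)^(-n))
Denominator: 1 - (1 + 0.0458)^(-6) = 0.235622
Numerator: $101,500.00 * 0.0458 = 4648.7
PMT = 4648.7 / 0.235622 = $19,729.48

$19,729.48


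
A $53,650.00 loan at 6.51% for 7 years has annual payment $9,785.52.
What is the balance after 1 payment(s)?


Formula: Balance = PV*(1+r)^k - PMT*((1+r)^k - 1)/r
Growth: (1 + 0.0651)^1 = 1.0651
Accumulated factor: ((1+r)^k - 1)/r = 1.0
Balance = $53,650.00 * 1.0651 - $9,785.52 * 1.0
Balance = $47,357.10

$47,357.10


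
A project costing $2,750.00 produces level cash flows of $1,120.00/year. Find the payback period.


Formula: Payback = investment / annual cash flow
Substituting: Payback = $2,750.00 / $1,120.00
Payback = 2.4554 years

2.4554 years


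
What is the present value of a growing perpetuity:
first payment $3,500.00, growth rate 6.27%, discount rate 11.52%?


Formula: PV = C / (r - g)
Spread: r - g = 0.1152 - 0.0627 = 0.0525
Substituting: PV = $3,500.00 / 0.0525
PV = $66,666.67

$66,666.67


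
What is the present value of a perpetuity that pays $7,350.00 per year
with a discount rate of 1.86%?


Formula: PV = C / r
Substituting: PV = $7,350.00 / 0.0186
PV = $395,161.29

$395,161.29


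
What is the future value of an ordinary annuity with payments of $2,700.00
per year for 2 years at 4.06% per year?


Formula: FV = PMT * ((1+r)^n - 1) / r
Growth factor: (1 + 0.0406)^2 = 1.082848
Numerator: 1.082848 - 1 = 0.082848
FV = $2,700.00 * 0.082848 / 0.0406 = $5,509.62

$5,509.62


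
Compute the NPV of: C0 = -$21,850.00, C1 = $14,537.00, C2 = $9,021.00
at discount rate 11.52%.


Formula: NPV = C0 + C1/(1+r) + C2/(1+r)^2
Discount C1: $14,537.00 / (1 + 0.1152) = $13,035.33
Discount C2: $9,021.00 / (1 + 0.1152)^2 = $7,253.53
NPV = -$21,850.00 + $13,035.33 + $7,253.53 = -$1,561.14

-$1,561.14


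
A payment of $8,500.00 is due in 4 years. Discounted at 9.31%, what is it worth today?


Formula: PV = FV / (1 + r)^n
Substituting: PV = $8,500.00 / (1 + 0.0931)^4
Discount factor: (1.0931)^4 = 1.427709
PV = $8,500.00 / 1.427709 = $5,953.60

$5,953.60


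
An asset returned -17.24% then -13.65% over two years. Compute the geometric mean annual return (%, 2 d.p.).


Formula: Geometric mean = ((1+r1)*(1+r2))^(1/2) - 1
Product: (1 + -0.1724) * (1 + -0.1365) = 0.8276 * 0.8635 = 0.714633
Square root: 0.714633^0.5 = 0.845359
Geometric mean = 0.845359 - 1 = -0.154641
As percentage: -15.46%

-15.46%


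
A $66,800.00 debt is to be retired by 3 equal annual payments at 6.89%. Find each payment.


Formula: PMT = PV * r / (1 - (1+r)^(-n))
Denominator: 1 - (1 + 0.0689)^(-3) = 0.181179
Numerator: $66,800.00 * 0.0689 = 4602.52
PMT = 4602.52 / 0.181179 = $25,403.11

$25,403.11


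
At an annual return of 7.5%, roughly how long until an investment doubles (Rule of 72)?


Formula: Years ≈ 72 / r
Substituting: Years ≈ 72 / 7.5
Years ≈ 9.6

9.6 years


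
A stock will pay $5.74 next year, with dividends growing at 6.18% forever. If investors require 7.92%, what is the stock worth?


Formula: P = D1 / (r - g)
Spread: r - g = 0.0792 - 0.0618 = 0.0174
Substituting: P = $5.74 / 0.0174
P = $329.89

$329.89


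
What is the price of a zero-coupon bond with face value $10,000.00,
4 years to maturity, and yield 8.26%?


Formula: Price = FV / (1 + r)^n
Substituting: Price = $10,000.00 / (1 + 0.0826)^4
Discount factor: (1.0826)^4 = 1.373637
Price = $10,000.00 / 1.373637 = $7,279.94

$7,279.94


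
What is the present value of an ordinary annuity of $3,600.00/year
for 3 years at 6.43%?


Formula: PV = PMT * (1 - (1+r)^(-n)) / r
Discount factor: (1 + 0.0643)^(-3) = 0.829484
Bracket: 1 - 0.829484 = 0.170516
PV = $3,600.00 * 0.170516 / 0.0643 = $9,546.80

$9,546.80


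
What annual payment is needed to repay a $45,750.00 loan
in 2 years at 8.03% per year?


Formula: PMT = PV * r / (1 - (1+r)^(-n))
Denominator: 1 - (1 + 0.0803)^(-2) = 0.143137
Numerator: $45,750.00 * 0.0803 = 3673.725
PMT = 3673.725 / 0.143137 = $25,665.75

$25,665.75


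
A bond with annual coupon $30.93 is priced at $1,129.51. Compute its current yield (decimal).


Formula: Current yield = annual coupon / price
Substituting: CY = $30.93 / $1,129.51
CY = 0.027384

0.027384


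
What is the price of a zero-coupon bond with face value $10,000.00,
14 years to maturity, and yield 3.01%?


Formula: Price = FV / (1 + r)^n
Substituting: Price = $10,000.00 / (1 + 0.0301)^14
Discount factor: (1.0301)^14 = 1.514647
Price = $10,000.00 / 1.514647 = $6,602.20

$6,602.20


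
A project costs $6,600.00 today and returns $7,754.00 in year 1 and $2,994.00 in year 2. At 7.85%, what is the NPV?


Formula: NPV = C0 + C1/(1+r) + C2/(1+r)^2
Discount C1: $7,754.00 / (1 + 0.0785) = $7,189.62
Discount C2: $2,994.00 / (1 + 0.0785)^2 = $2,574.02
NPV = -$6,600.00 + $7,189.62 + $2,574.02 = $3,163.63

$3,163.63


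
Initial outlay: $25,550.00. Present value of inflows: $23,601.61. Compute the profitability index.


Formula: PI = PV(cash flows) / initial investment
Substituting: PI = $23,601.61 / $25,550.00
PI = 0.9237

0.9237


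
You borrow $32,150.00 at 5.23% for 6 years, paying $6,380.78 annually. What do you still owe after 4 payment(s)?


Formula: Balance = PV*(1+r)^k - PMT*((1+r)^k - 1)/r
Growth: (1 + 0.0523)^4 = 1.226191
Accumulated factor: ((1+r)^k - 1)/r = 4.324884
Balance = $32,150.00 * 1.226191 - $6,380.78 * 4.324884
Balance = $11,825.92

$11,825.92


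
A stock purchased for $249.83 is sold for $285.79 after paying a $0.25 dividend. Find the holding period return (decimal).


Formula: HPR = (P1 - P0 + D) / P0
Gain: $285.79 - $249.83 + $0.25 = $36.21
HPR = $36.21 / $249.83 = 0.1449

0.1449


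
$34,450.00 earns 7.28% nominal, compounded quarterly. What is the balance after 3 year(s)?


Formula: FV = P * (1 + r/m)^(m*t)
Period rate: r/m = 0.0728 / 4 = 0.0182
Total periods: m*t = 4 * 3 = 12
Growth factor: (1 + 0.0182)^12 = 1.241644
FV = $34,450.00 * 1.241644 = $42,774.64

$42,774.64


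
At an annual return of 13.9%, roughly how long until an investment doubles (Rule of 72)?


Formula: Years ≈ 72 / r
Substituting: Years ≈ 72 / 13.9
Years ≈ 5.2

5.2 years


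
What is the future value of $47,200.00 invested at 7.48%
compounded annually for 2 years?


Formula: FV = P * (1 + r)^n
Substituting: FV = $47,200.00 * (1 + 0.0748)^2
Growth factor: (1.0748)^2 = 1.155195
FV = $47,200.00 * 1.155195 = $54,525.21

$54,525.21


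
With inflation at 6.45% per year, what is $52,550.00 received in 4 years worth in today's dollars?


Formula: Real value = nominal / (1 + inflation)^years
Price level: (1 + 0.0645)^4 = 1.284052
Real value = $52,550.00 / 1.284052 = $40,925.13

$40,925.13


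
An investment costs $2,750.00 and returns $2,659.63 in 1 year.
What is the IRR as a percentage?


Formula: IRR = C1/C0 - 1
Substituting: IRR = $2,659.63 / $2,750.00 - 1
Ratio: 0.967138 - 1 = -0.032862
IRR = -3.2862%

-3.2862%


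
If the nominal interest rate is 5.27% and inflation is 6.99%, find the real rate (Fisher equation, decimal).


Formula: (1 + r_real) = (1 + r_nom) / (1 + inflation)
Substituting: (1 + r_real) = 1.0527 / 1.0699
(1 + r_real) = 0.983924
r_real = 0.983924 - 1 = -0.016076

-0.016076


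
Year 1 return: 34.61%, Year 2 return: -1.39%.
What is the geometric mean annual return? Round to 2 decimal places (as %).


Formula: Geometric mean = ((1+r1)*(1+r2))^(1/2) - 1
Product: (1 + 0.3461) * (1 + -0.0139) = 1.3461 * 0.9861 = 1.327389
Square root: 1.327389^0.5 = 1.152124
Geometric mean = 1.152124 - 1 = 0.152124
As percentage: 15.21%

15.21%


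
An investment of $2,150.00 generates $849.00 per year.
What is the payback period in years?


Formula: Payback = investment / annual cash flow
Substituting: Payback = $2,150.00 / $849.00
Payback = 2.5324 years

2.5324 years


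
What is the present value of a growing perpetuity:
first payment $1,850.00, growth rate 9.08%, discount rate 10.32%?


Formula: PV = C / (r - g)
Spread: r - g = 0.1032 - 0.0908 = 0.0124
Substituting: PV = $1,850.00 / 0.0124
PV = $149,193.55

$149,193.55


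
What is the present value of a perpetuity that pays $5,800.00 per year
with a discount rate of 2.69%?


Formula: PV = C / r
Substituting: PV = $5,800.00 / 0.0269
PV = $215,613.38

$215,613.38


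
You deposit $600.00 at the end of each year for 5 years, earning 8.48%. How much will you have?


Formula: FV = PMT * ((1+r)^n - 1) / r
Growth factor: (1 + 0.0848)^5 = 1.502271
Numerator: 1.502271 - 1 = 0.502271
FV = $600.00 * 0.502271 / 0.0848 = $3,553.81

$3,553.81


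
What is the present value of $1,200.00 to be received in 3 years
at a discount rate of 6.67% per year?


Formula: PV = FV / (1 + r)^n
Substituting: PV = $1,200.00 / (1 + 0.0667)^3
Discount factor: (1.0667)^3 = 1.213743
PV = $1,200.00 / 1.213743 = $988.68

$988.68


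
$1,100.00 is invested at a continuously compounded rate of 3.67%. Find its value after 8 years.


Formula: FV = P * e^(r*t)
Exponent: r*t = 0.0367 * 8 = 0.2936
e^(0.2936) = 1.341247
FV = $1,100.00 * 1.341247 = $1,475.37

$1,475.37


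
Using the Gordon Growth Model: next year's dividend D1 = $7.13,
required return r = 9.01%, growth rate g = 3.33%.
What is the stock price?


Formula: P = D1 / (r - g)
Spread: r - g = 0.0901 - 0.0333 = 0.0568
Substituting: P = $7.13 / 0.0568
P = $125.53

$125.53


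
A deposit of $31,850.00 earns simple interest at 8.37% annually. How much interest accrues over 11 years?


Formula: I = P * r * t
Substituting: I = $31,850.00 * 0.0837 * 11
Step: I = $31,850.00 * 0.9207
I = $29,324.30

$29,324.30


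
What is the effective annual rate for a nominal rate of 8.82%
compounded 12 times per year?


Formula: EAR = (1 + r/m)^m - 1
Period rate: r/m = 0.0882 / 12 = 0.00735
Compounding: (1 + 0.00735)^12 = 1.091854
EAR = 1.091854 - 1 = 0.091854

0.091854


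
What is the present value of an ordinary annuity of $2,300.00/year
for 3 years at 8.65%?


Formula: PV = PMT * (1 - (1+r)^(-n)) / r
Discount factor: (1 + 0.0865)^(-3) = 0.77967
Bracket: 1 - 0.77967 = 0.22033
PV = $2,300.00 * 0.22033 / 0.0865 = $5,858.49

$5,858.49


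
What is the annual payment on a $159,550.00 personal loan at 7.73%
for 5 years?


Formula: PMT = PV * r / (1 - (1+r)^(-n))
Denominator: 1 - (1 + 0.0773)^(-5) = 0.310845
Numerator: $159,550.00 * 0.0773 = 12333.215
PMT = 12333.215 / 0.310845 = $39,676.37

$39,676.37


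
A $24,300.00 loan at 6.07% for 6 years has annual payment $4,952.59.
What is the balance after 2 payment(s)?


Formula: Balance = PV*(1+r)^k - PMT*((1+r)^k - 1)/r
Growth: (1 + 0.0607)^2 = 1.125084
Accumulated factor: ((1+r)^k - 1)/r = 2.0607
Balance = $24,300.00 * 1.125084 - $4,952.59 * 2.0607
Balance = $17,133.75

$17,133.75


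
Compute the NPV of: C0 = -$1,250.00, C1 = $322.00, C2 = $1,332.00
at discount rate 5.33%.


Formula: NPV = C0 + C1/(1+r) + C2/(1+r)^2
Discount C1: $322.00 / (1 + 0.0533) = $305.71
Discount C2: $1,332.00 / (1 + 0.0533)^2 = $1,200.60
NPV = -$1,250.00 + $305.71 + $1,200.60 = $256.31

$256.31
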